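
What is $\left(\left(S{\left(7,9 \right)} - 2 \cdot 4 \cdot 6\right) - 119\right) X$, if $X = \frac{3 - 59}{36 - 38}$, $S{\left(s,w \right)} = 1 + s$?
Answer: $-4452$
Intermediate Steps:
$X = 28$ ($X = - \frac{56}{-2} = \left(-56\right) \left(- \frac{1}{2}\right) = 28$)
$\left(\left(S{\left(7,9 \right)} - 2 \cdot 4 \cdot 6\right) - 119\right) X = \left(\left(\left(1 + 7\right) - 2 \cdot 4 \cdot 6\right) - 119\right) 28 = \left(\left(8 - 8 \cdot 6\right) - 119\right) 28 = \left(\left(8 - 48\right) - 119\right) 28 = \left(-40 - 119\right) 28 = \left(-159\right) 28 = -4452$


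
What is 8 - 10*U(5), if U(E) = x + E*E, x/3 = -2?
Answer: -182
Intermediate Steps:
x = -6 (x = 3*(-2) = -6)
U(E) = -6 + E**2 (U(E) = -6 + E*E = -6 + E**2)
8 - 10*U(5) = 8 - 10*(-6 + 5**2) = 8 - 10*(-6 + 25) = 8 - 10*19 = 8 - 190 = -182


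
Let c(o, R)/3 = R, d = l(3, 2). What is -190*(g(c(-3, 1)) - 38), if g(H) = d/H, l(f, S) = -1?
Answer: 21850/3 ≈ 7283.3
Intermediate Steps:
d = -1
c(o, R) = 3*R
g(H) = -1/H
-190*(g(c(-3, 1)) - 38) = -190*(-1/(3*1) - 38) = -190*(-1/3 - 38) = -190*(-1*⅓ - 38) = -190*(-⅓ - 38) = -190*(-115/3) = 21850/3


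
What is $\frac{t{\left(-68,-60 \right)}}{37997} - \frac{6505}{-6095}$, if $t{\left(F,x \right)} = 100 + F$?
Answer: $\frac{49473105}{46318343} \approx 1.0681$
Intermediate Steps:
$\frac{t{\left(-68,-60 \right)}}{37997} - \frac{6505}{-6095} = \frac{100 - 68}{37997} - \frac{6505}{-6095} = 32 \cdot \frac{1}{37997} - - \frac{1301}{1219} = \frac{32}{37997} + \frac{1301}{1219} = \frac{49473105}{46318343}$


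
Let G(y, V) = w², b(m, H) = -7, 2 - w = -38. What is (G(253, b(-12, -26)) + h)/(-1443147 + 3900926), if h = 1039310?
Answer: 1040910/2457779 ≈ 0.42352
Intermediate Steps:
w = 40 (w = 2 - 1*(-38) = 2 + 38 = 40)
G(y, V) = 1600 (G(y, V) = 40² = 1600)
(G(253, b(-12, -26)) + h)/(-1443147 + 3900926) = (1600 + 1039310)/(-1443147 + 3900926) = 1040910/2457779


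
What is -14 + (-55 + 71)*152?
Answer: 2418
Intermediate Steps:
-14 + (-55 + 71)*152 = -14 + 16*152 = -14 + 2432 = 2418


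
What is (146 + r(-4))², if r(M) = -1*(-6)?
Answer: 23104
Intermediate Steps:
r(M) = 6
(146 + r(-4))² = (146 + 6)² = 152² = 23104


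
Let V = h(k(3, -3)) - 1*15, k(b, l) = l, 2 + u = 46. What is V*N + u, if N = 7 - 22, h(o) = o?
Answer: 314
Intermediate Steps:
u = 44 (u = -2 + 46 = 44)
V = -18 (V = -3 - 1*15 = -3 - 15 = -18)
N = -15
V*N + u = -18*(-15) + 44 = 270 + 44 = 314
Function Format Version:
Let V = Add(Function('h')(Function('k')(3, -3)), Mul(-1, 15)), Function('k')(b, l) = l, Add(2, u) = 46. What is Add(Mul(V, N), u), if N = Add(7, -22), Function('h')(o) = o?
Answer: 314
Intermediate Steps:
u = 44 (u = Add(-2, 46) = 44)
V = -18 (V = Add(-3, Mul(-1, 15)) = Add(-3, -15) = -18)
N = -15
Add(Mul(V, N), u) = Add(Mul(-18, -15), 44) = Add(270, 44) = 314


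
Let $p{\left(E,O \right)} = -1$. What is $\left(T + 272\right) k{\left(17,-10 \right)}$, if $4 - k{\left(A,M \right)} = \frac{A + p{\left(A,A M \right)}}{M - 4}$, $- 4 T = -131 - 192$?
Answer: $\frac{12699}{7} \approx 1814.1$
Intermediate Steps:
$T = \frac{323}{4}$ ($T = - \frac{-131 - 192}{4} = \left(- \frac{1}{4}\right) \left(-323\right) = \frac{323}{4} \approx 80.75$)
$k{\left(A,M \right)} = 4 - \frac{-1 + A}{-4 + M}$ ($k{\left(A,M \right)} = 4 - \frac{A - 1}{M - 4} = 4 - \frac{-1 + A}{-4 + M}$)
$\left(T + 272\right) k{\left(17,-10 \right)} = \left(\frac{323}{4} + 272\right) \frac{-15 - 17 + 4 \left(-10\right)}{-4 - 10} = \frac{1411 \frac{-15 - 17 - 40}{-14}}{4} = \frac{1411 \left(\left(- \frac{1}{14}\right) \left(-72\right)\right)}{4} = \frac{1411}{4} \cdot \frac{36}{7} = \frac{12699}{7}$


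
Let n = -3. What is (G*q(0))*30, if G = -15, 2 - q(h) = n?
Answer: -2250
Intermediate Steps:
q(h) = 5 (q(h) = 2 - 1*(-3) = 2 + 3 = 5)
(G*q(0))*30 = -15*5*30 = -75*30 = -2250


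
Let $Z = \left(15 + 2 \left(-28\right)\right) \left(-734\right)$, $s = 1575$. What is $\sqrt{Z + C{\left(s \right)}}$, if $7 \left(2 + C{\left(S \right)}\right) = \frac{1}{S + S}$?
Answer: $\frac{\sqrt{1327057202}}{210} \approx 173.47$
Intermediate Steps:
$Z = 30094$ ($Z = \left(15 - 56\right) \left(-734\right) = \left(-41\right) \left(-734\right) = 30094$)
$C{\left(S \right)} = -2 + \frac{1}{14 S}$ ($C{\left(S \right)} = -2 + \frac{1}{7 \left(S + S\right)} = -2 + \frac{1}{7 \cdot 2 S} = -2 + \frac{\frac{1}{2} \frac{1}{S}}{7} = -2 + \frac{1}{14 S}$)
$\sqrt{Z + C{\left(s \right)}} = \sqrt{30094 - \left(2 - \frac{1}{14 \cdot 1575}\right)} = \sqrt{30094 + \left(-2 + \frac{1}{14} \cdot \frac{1}{1575}\right)} = \sqrt{30094 + \left(-2 + \frac{1}{22050}\right)} = \sqrt{30094 - \frac{44099}{22050}} = \sqrt{\frac{663528601}{22050}} = \frac{\sqrt{1327057202}}{210}$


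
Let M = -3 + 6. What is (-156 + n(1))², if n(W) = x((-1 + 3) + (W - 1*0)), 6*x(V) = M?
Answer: 96721/4 ≈ 24180.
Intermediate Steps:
M = 3
x(V) = ½ (x(V) = (⅙)*3 = ½)
n(W) = ½
(-156 + n(1))² = (-156 + ½)² = (-311/2)² = 96721/4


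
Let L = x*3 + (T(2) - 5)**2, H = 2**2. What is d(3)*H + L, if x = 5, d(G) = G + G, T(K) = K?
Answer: 48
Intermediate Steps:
d(G) = 2*G
H = 4
L = 24 (L = 5*3 + (2 - 5)**2 = 15 + (-3)**2 = 15 + 9 = 24)
d(3)*H + L = (2*3)*4 + 24 = 6*4 + 24 = 24 + 24 = 48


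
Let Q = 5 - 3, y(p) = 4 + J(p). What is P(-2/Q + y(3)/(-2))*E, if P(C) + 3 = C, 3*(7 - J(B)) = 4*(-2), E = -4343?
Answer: 282295/6 ≈ 47049.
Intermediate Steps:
J(B) = 29/3 (J(B) = 7 - 4*(-2)/3 = 7 - ⅓*(-8) = 7 + 8/3 = 29/3)
y(p) = 41/3 (y(p) = 4 + 29/3 = 41/3)
Q = 2
P(C) = -3 + C
P(-2/Q + y(3)/(-2))*E = (-3 + (-2/2 + (41/3)/(-2)))*(-4343) = (-3 + (-2*½ + (41/3)*(-½)))*(-4343) = (-3 + (-1 - 41/6))*(-4343) = (-3 - 47/6)*(-4343) = -65/6*(-4343) = 282295/6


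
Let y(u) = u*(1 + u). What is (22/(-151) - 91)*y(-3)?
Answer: -82578/151 ≈ -546.87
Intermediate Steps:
(22/(-151) - 91)*y(-3) = (22/(-151) - 91)*(-3*(1 - 3)) = (22*(-1/151) - 91)*(-3*(-2)) = (-22/151 - 91)*6 = -13763/151*6 = -82578/151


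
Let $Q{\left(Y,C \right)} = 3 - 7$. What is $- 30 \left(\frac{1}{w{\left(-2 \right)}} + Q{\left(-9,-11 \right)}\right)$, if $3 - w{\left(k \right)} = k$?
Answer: $114$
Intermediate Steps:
$w{\left(k \right)} = 3 - k$
$Q{\left(Y,C \right)} = -4$ ($Q{\left(Y,C \right)} = 3 - 7 = -4$)
$- 30 \left(\frac{1}{w{\left(-2 \right)}} + Q{\left(-9,-11 \right)}\right) = - 30 \left(\frac{1}{3 - -2} - 4\right) = - 30 \left(\frac{1}{3 + 2} - 4\right) = - 30 \left(\frac{1}{5} - 4\right) = \left(-30\right) \left(- \frac{19}{5}\right) = 114$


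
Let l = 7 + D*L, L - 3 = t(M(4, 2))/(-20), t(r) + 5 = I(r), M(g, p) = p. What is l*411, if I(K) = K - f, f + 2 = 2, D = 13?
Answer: 394149/20 ≈ 19707.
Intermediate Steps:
f = 0 (f = -2 + 2 = 0)
I(K) = K (I(K) = K - 1*0 = K + 0 = K)
t(r) = -5 + r
L = 63/20 (L = 3 + (-5 + 2)/(-20) = 3 - 3*(-1/20) = 3 + 3/20 = 63/20 ≈ 3.1500)
l = 959/20 (l = 7 + 13*(63/20) = 7 + 819/20 = 959/20 ≈ 47.950)
l*411 = (959/20)*411 = 394149/20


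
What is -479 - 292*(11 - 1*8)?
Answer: -1355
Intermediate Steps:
-479 - 292*(11 - 1*8) = -479 - 292*(11 - 8) = -479 - 292*3 = -479 - 876 = -1355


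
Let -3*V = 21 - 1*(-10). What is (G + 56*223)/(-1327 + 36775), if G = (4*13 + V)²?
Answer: 128017/319032 ≈ 0.40127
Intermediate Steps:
V = -31/3 (V = -(21 - 1*(-10))/3 = -(21 + 10)/3 = -⅓*31 = -31/3 ≈ -10.333)
G = 15625/9 (G = (4*13 - 31/3)² = (52 - 31/3)² = (125/3)² = 15625/9 ≈ 1736.1)
(G + 56*223)/(-1327 + 36775) = (15625/9 + 56*223)/(-1327 + 36775) = (15625/9 + 12488)/35448 = (128017/9)*(1/35448) = 128017/319032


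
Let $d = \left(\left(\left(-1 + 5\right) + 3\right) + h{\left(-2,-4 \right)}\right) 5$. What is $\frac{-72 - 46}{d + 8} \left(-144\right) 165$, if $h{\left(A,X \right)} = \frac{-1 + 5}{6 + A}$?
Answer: $58410$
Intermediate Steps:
$h{\left(A,X \right)} = \frac{4}{6 + A}$
$d = 40$ ($d = \left(\left(\left(-1 + 5\right) + 3\right) + \frac{4}{6 - 2}\right) 5 = \left(\left(4 + 3\right) + \frac{4}{4}\right) 5 = \left(7 + 4 \cdot \frac{1}{4}\right) 5 = \left(7 + 1\right) 5 = 8 \cdot 5 = 40$)
$\frac{-72 - 46}{d + 8} \left(-144\right) 165 = \frac{-72 - 46}{40 + 8} \left(-144\right) 165 = - \frac{118}{48} \left(-144\right) 165 = \left(-118\right) \frac{1}{48} \left(-144\right) 165 = \left(- \frac{59}{24}\right) \left(-144\right) 165 = 354 \cdot 165 = 58410$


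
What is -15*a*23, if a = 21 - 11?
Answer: -3450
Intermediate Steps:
a = 10
-15*a*23 = -15*10*23 = -150*23 = -3450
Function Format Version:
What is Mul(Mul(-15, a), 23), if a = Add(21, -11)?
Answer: -3450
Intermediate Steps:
a = 10
Mul(Mul(-15, a), 23) = Mul(Mul(-15, 10), 23) = Mul(-150, 23) = -3450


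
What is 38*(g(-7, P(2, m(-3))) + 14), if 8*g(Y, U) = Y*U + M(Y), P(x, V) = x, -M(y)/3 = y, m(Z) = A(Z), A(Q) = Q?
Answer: 2261/4 ≈ 565.25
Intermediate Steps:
m(Z) = Z
M(y) = -3*y
g(Y, U) = -3*Y/8 + U*Y/8 (g(Y, U) = (Y*U - 3*Y)/8 = (U*Y - 3*Y)/8 = (-3*Y + U*Y)/8 = -3*Y/8 + U*Y/8)
38*(g(-7, P(2, m(-3))) + 14) = 38*((⅛)*(-7)*(-3 + 2) + 14) = 38*((⅛)*(-7)*(-1) + 14) = 38*(7/8 + 14) = 38*(119/8) = 2261/4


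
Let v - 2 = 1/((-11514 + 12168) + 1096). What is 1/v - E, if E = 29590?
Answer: -103592840/3501 ≈ -29590.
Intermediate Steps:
v = 3501/1750 (v = 2 + 1/((-11514 + 12168) + 1096) = 2 + 1/(654 + 1096) = 2 + 1/1750 = 3501/1750 ≈ 2.0006)
1/v - E = 1/(3501/1750) - 1*29590 = 1750/3501 - 29590 = -103592840/3501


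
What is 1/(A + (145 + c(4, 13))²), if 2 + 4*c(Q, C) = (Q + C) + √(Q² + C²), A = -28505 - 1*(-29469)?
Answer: 184817/4261478608 - 595*√185/4261478608 ≈ 4.1470e-5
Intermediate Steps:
A = 964 (A = -28505 + 29469 = 964)
c(Q, C) = -½ + C/4 + Q/4 + √(C² + Q²)/4 (c(Q, C) = -½ + ((Q + C) + √(Q² + C²))/4 = -½ + ((C + Q) + √(C² + Q²))/4 = -½ + (C + Q + √(C² + Q²))/4 = -½ + (C/4 + Q/4 + √(C² + Q²)/4) = -½ + C/4 + Q/4 + √(C² + Q²)/4)
1/(A + (145 + c(4, 13))²) = 1/(964 + (145 + (-½ + (¼)*13 + (¼)*4 + √(13² + 4²)/4))²) = 1/(964 + (145 + (-½ + 13/4 + 1 + √(169 + 16)/4))²) = 1/(964 + (145 + (-½ + 13/4 + 1 + √185/4))²) = 1/(964 + (145 + (15/4 + √185/4))²) = 1/(964 + (595/4 + √185/4)²)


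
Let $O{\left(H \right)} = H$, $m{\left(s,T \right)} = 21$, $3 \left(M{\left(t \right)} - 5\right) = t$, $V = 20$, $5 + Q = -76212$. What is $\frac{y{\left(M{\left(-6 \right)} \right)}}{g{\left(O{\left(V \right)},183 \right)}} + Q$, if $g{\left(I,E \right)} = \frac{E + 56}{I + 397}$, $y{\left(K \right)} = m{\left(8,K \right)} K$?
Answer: $- \frac{18189592}{239} \approx -76107.0$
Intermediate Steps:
$Q = -76217$ ($Q = -5 - 76212 = -76217$)
$M{\left(t \right)} = 5 + \frac{t}{3}$
$y{\left(K \right)} = 21 K$
$g{\left(I,E \right)} = \frac{56 + E}{397 + I}$
$\frac{y{\left(M{\left(-6 \right)} \right)}}{g{\left(O{\left(V \right)},183 \right)}} + Q = \frac{21 \left(5 + \frac{1}{3} \left(-6\right)\right)}{\frac{1}{397 + 20} \left(56 + 183\right)} - 76217 = \frac{21 \left(5 - 2\right)}{\frac{1}{417} \cdot 239} - 76217 = \frac{21 \cdot 3}{\frac{1}{417} \cdot 239} - 76217 = \frac{63}{\frac{239}{417}} - 76217 = 63 \cdot \frac{417}{239} - 76217 = \frac{26271}{239} - 76217 = - \frac{18189592}{239}$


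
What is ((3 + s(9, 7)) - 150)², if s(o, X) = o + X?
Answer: 17161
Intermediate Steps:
s(o, X) = X + o
((3 + s(9, 7)) - 150)² = ((3 + (7 + 9)) - 150)² = ((3 + 16) - 150)² = (19 - 150)² = (-131)² = 17161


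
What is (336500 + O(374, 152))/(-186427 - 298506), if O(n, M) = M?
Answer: -336652/484933 ≈ -0.69422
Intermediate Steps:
(336500 + O(374, 152))/(-186427 - 298506) = (336500 + 152)/(-186427 - 298506) = 336652/(-484933) = 336652*(-1/484933) = -336652/484933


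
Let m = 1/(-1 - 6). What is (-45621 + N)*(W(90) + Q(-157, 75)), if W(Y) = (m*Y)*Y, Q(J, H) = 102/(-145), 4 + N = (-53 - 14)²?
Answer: 48343603104/1015 ≈ 4.7629e+7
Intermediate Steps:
N = 4485 (N = -4 + (-53 - 14)² = -4 + (-67)² = -4 + 4489 = 4485)
m = -⅐ (m = 1/(-7) = -⅐ ≈ -0.14286)
Q(J, H) = -102/145 (Q(J, H) = 102*(-1/145) = -102/145)
W(Y) = -Y²/7 (W(Y) = (-Y/7)*Y = -Y²/7)
(-45621 + N)*(W(90) + Q(-157, 75)) = (-45621 + 4485)*(-⅐*90² - 102/145) = -41136*(-⅐*8100 - 102/145) = -41136*(-8100/7 - 102/145) = -41136*(-1175214/1015) = 48343603104/1015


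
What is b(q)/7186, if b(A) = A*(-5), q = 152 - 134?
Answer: -45/3593 ≈ -0.012524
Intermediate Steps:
q = 18
b(A) = -5*A
b(q)/7186 = -5*18/7186 = -90*1/7186 = -45/3593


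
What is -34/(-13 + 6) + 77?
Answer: 573/7 ≈ 81.857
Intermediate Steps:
-34/(-13 + 6) + 77 = -34/(-7) + 77 = -1/7*(-34) + 77 = 34/7 + 77 = 573/7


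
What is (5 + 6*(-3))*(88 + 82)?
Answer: -2210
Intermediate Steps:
(5 + 6*(-3))*(88 + 82) = (5 - 18)*170 = -13*170 = -2210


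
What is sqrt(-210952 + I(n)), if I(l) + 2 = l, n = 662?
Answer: 2*I*sqrt(52573) ≈ 458.58*I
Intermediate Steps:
I(l) = -2 + l
sqrt(-210952 + I(n)) = sqrt(-210952 + (-2 + 662)) = sqrt(-210952 + 660) = sqrt(-210292) = 2*I*sqrt(52573)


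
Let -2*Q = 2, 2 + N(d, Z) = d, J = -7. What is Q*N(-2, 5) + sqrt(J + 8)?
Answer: 5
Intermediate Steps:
N(d, Z) = -2 + d
Q = -1 (Q = -1/2*2 = -1)
Q*N(-2, 5) + sqrt(J + 8) = -(-2 - 2) + sqrt(-7 + 8) = -1*(-4) + sqrt(1) = 4 + 1 = 5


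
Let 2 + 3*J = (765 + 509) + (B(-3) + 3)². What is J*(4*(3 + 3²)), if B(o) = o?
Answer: 20352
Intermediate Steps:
J = 424 (J = -⅔ + ((765 + 509) + (-3 + 3)²)/3 = -⅔ + (1274 + 0²)/3 = -⅔ + (1274 + 0)/3 = -⅔ + (⅓)*1274 = -⅔ + 1274/3 = 424)
J*(4*(3 + 3²)) = 424*(4*(3 + 3²)) = 424*(4*(3 + 9)) = 424*(4*12) = 424*48 = 20352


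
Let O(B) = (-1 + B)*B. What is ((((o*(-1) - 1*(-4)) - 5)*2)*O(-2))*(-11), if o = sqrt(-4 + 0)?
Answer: 132 + 264*I ≈ 132.0 + 264.0*I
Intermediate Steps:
O(B) = B*(-1 + B)
o = 2*I (o = sqrt(-4) = 2*I ≈ 2.0*I)
((((o*(-1) - 1*(-4)) - 5)*2)*O(-2))*(-11) = (((((2*I)*(-1) - 1*(-4)) - 5)*2)*(-2*(-1 - 2)))*(-11) = ((((-2*I + 4) - 5)*2)*(-2*(-3)))*(-11) = ((((4 - 2*I) - 5)*2)*6)*(-11) = (((-1 - 2*I)*2)*6)*(-11) = ((-2 - 4*I)*6)*(-11) = (-12 - 24*I)*(-11) = 132 + 264*I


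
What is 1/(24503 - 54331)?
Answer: -1/29828 ≈ -3.3526e-5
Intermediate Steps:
1/(24503 - 54331) = 1/(-29828) = -1/29828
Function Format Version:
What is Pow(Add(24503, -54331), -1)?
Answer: Rational(-1, 29828) ≈ -3.3526e-5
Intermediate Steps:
Pow(Add(24503, -54331), -1) = Pow(-29828, -1) = Rational(-1, 29828)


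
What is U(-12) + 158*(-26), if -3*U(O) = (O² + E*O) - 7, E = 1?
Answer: -12449/3 ≈ -4149.7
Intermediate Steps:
U(O) = 7/3 - O/3 - O²/3 (U(O) = -((O² + 1*O) - 7)/3 = -((O² + O) - 7)/3 = -((O + O²) - 7)/3 = -(-7 + O + O²)/3 = 7/3 - O/3 - O²/3)
U(-12) + 158*(-26) = (7/3 - ⅓*(-12) - ⅓*(-12)²) + 158*(-26) = (7/3 + 4 - ⅓*144) - 4108 = (7/3 + 4 - 48) - 4108 = -125/3 - 4108 = -12449/3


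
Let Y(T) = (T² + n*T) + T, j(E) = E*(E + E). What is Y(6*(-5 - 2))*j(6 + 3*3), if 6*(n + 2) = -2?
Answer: 819000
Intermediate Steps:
n = -7/3 (n = -2 + (⅙)*(-2) = -2 - ⅓ = -7/3 ≈ -2.3333)
j(E) = 2*E² (j(E) = E*(2*E) = 2*E²)
Y(T) = T² - 4*T/3 (Y(T) = (T² - 7*T/3) + T = T² - 4*T/3)
Y(6*(-5 - 2))*j(6 + 3*3) = ((6*(-5 - 2))*(-4 + 3*(6*(-5 - 2)))/3)*(2*(6 + 3*3)²) = ((6*(-7))*(-4 + 3*(6*(-7)))/3)*(2*(6 + 9)²) = ((⅓)*(-42)*(-4 + 3*(-42)))*(2*15²) = ((⅓)*(-42)*(-4 - 126))*(2*225) = ((⅓)*(-42)*(-130))*450 = 1820*450 = 819000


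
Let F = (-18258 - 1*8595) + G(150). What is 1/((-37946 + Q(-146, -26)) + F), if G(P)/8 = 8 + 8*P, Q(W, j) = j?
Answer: -1/55161 ≈ -1.8129e-5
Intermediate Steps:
G(P) = 64 + 64*P (G(P) = 8*(8 + 8*P) = 64 + 64*P)
F = -17189 (F = (-18258 - 1*8595) + (64 + 64*150) = (-18258 - 8595) + (64 + 9600) = -26853 + 9664 = -17189)
1/((-37946 + Q(-146, -26)) + F) = 1/((-37946 - 26) - 17189) = 1/(-37972 - 17189) = 1/(-55161) = -1/55161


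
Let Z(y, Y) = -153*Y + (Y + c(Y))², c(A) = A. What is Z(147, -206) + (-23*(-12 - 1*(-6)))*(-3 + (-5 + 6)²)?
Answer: 200986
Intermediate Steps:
Z(y, Y) = -153*Y + 4*Y² (Z(y, Y) = -153*Y + (Y + Y)² = -153*Y + (2*Y)² = -153*Y + 4*Y²)
Z(147, -206) + (-23*(-12 - 1*(-6)))*(-3 + (-5 + 6)²) = -206*(-153 + 4*(-206)) + (-23*(-12 - 1*(-6)))*(-3 + (-5 + 6)²) = -206*(-153 - 824) + (-23*(-12 + 6))*(-3 + 1²) = -206*(-977) + (-23*(-6))*(-3 + 1) = 201262 + 138*(-2) = 201262 - 276 = 200986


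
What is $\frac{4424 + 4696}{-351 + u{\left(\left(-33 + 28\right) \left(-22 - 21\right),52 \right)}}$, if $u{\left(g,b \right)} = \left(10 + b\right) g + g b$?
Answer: $\frac{3040}{8053} \approx 0.3775$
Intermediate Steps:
$u{\left(g,b \right)} = b g + g \left(10 + b\right)$ ($u{\left(g,b \right)} = g \left(10 + b\right) + b g = b g + g \left(10 + b\right)$)
$\frac{4424 + 4696}{-351 + u{\left(\left(-33 + 28\right) \left(-22 - 21\right),52 \right)}} = \frac{4424 + 4696}{-351 + 2 \left(-33 + 28\right) \left(-22 - 21\right) \left(5 + 52\right)} = \frac{9120}{-351 + 2 \left(\left(-5\right) \left(-43\right)\right) 57} = \frac{9120}{-351 + 2 \cdot 215 \cdot 57} = \frac{9120}{-351 + 24510} = \frac{9120}{24159} = 9120 \cdot \frac{1}{24159} = \frac{3040}{8053}$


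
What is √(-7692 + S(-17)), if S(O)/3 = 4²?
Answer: 14*I*√39 ≈ 87.43*I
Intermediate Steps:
S(O) = 48 (S(O) = 3*4² = 3*16 = 48)
√(-7692 + S(-17)) = √(-7692 + 48) = √(-7644) = 14*I*√39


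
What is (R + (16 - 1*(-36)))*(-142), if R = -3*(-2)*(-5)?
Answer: -3124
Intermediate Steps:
R = -30 (R = 6*(-5) = -30)
(R + (16 - 1*(-36)))*(-142) = (-30 + (16 - 1*(-36)))*(-142) = (-30 + (16 + 36))*(-142) = (-30 + 52)*(-142) = 22*(-142) = -3124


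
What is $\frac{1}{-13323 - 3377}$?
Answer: $- \frac{1}{16700} \approx -5.988 \cdot 10^{-5}$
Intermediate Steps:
$\frac{1}{-13323 - 3377} = \frac{1}{-16700} = - \frac{1}{16700}$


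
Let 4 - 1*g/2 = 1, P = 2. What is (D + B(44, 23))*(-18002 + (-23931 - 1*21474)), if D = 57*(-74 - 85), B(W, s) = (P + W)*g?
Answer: 557157309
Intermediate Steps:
g = 6 (g = 8 - 2*1 = 8 - 2 = 6)
B(W, s) = 12 + 6*W (B(W, s) = (2 + W)*6 = 12 + 6*W)
D = -9063 (D = 57*(-159) = -9063)
(D + B(44, 23))*(-18002 + (-23931 - 1*21474)) = (-9063 + (12 + 6*44))*(-18002 + (-23931 - 1*21474)) = (-9063 + (12 + 264))*(-18002 + (-23931 - 21474)) = (-9063 + 276)*(-18002 - 45405) = -8787*(-63407) = 557157309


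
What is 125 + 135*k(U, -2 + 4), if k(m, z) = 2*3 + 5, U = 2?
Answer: 1610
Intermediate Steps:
k(m, z) = 11 (k(m, z) = 6 + 5 = 11)
125 + 135*k(U, -2 + 4) = 125 + 135*11 = 125 + 1485 = 1610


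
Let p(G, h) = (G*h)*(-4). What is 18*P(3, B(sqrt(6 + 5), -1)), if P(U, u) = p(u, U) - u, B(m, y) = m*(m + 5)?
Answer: -2574 - 1170*sqrt(11) ≈ -6454.5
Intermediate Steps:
p(G, h) = -4*G*h
B(m, y) = m*(5 + m)
P(U, u) = -u - 4*U*u (P(U, u) = -4*u*U - u = -4*U*u - u = -u - 4*U*u)
18*P(3, B(sqrt(6 + 5), -1)) = 18*((sqrt(6 + 5)*(5 + sqrt(6 + 5)))*(-1 - 4*3)) = 18*((sqrt(11)*(5 + sqrt(11)))*(-1 - 12)) = 18*((sqrt(11)*(5 + sqrt(11)))*(-13)) = 18*(-13*sqrt(11)*(5 + sqrt(11))) = -234*sqrt(11)*(5 + sqrt(11))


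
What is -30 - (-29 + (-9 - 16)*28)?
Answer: 699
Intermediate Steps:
-30 - (-29 + (-9 - 16)*28) = -30 - (-29 - 25*28) = -30 - (-29 - 700) = -30 - 1*(-729) = -30 + 729 = 699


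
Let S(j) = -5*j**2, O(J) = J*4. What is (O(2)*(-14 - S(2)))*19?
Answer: 912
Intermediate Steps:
O(J) = 4*J
(O(2)*(-14 - S(2)))*19 = ((4*2)*(-14 - (-5)*2**2))*19 = (8*(-14 - (-5)*4))*19 = (8*(-14 - 1*(-20)))*19 = (8*(-14 + 20))*19 = (8*6)*19 = 48*19 = 912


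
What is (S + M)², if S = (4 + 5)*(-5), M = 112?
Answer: 4489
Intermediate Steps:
S = -45 (S = 9*(-5) = -45)
(S + M)² = (-45 + 112)² = 67² = 4489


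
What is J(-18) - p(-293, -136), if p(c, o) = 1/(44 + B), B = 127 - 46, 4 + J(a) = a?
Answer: -2751/125 ≈ -22.008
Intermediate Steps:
J(a) = -4 + a
B = 81
p(c, o) = 1/125 (p(c, o) = 1/(44 + 81) = 1/125)
J(-18) - p(-293, -136) = (-4 - 18) - 1*1/125 = -22 - 1/125 = -2751/125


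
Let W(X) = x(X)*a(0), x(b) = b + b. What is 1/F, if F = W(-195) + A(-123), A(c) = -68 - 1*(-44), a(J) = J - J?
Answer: -1/24 ≈ -0.041667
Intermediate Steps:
a(J) = 0
x(b) = 2*b
W(X) = 0 (W(X) = (2*X)*0 = 0)
A(c) = -24 (A(c) = -68 + 44 = -24)
F = -24 (F = 0 - 24 = -24)
1/F = 1/(-24) = -1/24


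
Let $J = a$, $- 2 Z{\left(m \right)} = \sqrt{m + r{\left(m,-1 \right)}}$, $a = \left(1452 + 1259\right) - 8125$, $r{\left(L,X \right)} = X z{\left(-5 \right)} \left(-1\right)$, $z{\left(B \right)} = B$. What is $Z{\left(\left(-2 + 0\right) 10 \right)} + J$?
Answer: $-5414 - \frac{5 i}{2} \approx -5414.0 - 2.5 i$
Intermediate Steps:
$r{\left(L,X \right)} = 5 X$ ($r{\left(L,X \right)} = X \left(-5\right) \left(-1\right) = - 5 X \left(-1\right) = 5 X$)
$a = -5414$ ($a = 2711 - 8125 = -5414$)
$Z{\left(m \right)} = - \frac{\sqrt{-5 + m}}{2}$ ($Z{\left(m \right)} = - \frac{\sqrt{m + 5 \left(-1\right)}}{2} = - \frac{\sqrt{m - 5}}{2} = - \frac{\sqrt{-5 + m}}{2}$)
$J = -5414$
$Z{\left(\left(-2 + 0\right) 10 \right)} + J = - \frac{\sqrt{-5 + \left(-2 + 0\right) 10}}{2} - 5414 = - \frac{\sqrt{-5 - 20}}{2} - 5414 = - \frac{\sqrt{-25}}{2} - 5414 = - \frac{5 i}{2} - 5414 = -5414 - \frac{5 i}{2}$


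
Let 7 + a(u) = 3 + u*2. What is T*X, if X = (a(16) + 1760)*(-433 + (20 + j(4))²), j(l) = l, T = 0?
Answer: 0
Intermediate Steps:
a(u) = -4 + 2*u (a(u) = -7 + (3 + u*2) = -7 + (3 + 2*u) = -4 + 2*u)
X = 255684 (X = ((-4 + 2*16) + 1760)*(-433 + (20 + 4)²) = ((-4 + 32) + 1760)*(-433 + 24²) = (28 + 1760)*(-433 + 576) = 1788*143 = 255684)
T*X = 0*255684 = 0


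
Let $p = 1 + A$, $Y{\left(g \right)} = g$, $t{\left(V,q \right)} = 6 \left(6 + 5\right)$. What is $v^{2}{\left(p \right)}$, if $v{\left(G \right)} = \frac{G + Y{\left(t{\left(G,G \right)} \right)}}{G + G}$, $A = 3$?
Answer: $\frac{1225}{16} \approx 76.563$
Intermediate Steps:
$t{\left(V,q \right)} = 66$ ($t{\left(V,q \right)} = 6 \cdot 11 = 66$)
$p = 4$ ($p = 1 + 3 = 4$)
$v{\left(G \right)} = \frac{66 + G}{2 G}$ ($v{\left(G \right)} = \frac{G + 66}{G + G} = \frac{66 + G}{2 G}$)
$v^{2}{\left(p \right)} = \left(\frac{66 + 4}{2 \cdot 4}\right)^{2} = \left(\frac{1}{2} \cdot \frac{1}{4} \cdot 70\right)^{2} = \left(\frac{35}{4}\right)^{2} = \frac{1225}{16}$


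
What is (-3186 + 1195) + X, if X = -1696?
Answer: -3687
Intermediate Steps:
(-3186 + 1195) + X = (-3186 + 1195) - 1696 = -1991 - 1696 = -3687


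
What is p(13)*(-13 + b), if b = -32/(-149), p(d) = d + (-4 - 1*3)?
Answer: -11430/149 ≈ -76.711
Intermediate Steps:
p(d) = -7 + d (p(d) = d + (-4 - 3) = d - 7 = -7 + d)
b = 32/149 (b = -32*(-1/149) = 32/149 ≈ 0.21477)
p(13)*(-13 + b) = (-7 + 13)*(-13 + 32/149) = 6*(-1905/149) = -11430/149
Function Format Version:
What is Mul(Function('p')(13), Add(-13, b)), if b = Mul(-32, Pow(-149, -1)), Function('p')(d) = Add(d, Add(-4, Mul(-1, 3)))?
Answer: Rational(-11430, 149) ≈ -76.711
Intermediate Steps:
Function('p')(d) = Add(-7, d) (Function('p')(d) = Add(d, Add(-4, -3)) = Add(d, -7) = Add(-7, d))
b = Rational(32, 149) (b = Mul(-32, Rational(-1, 149)) = Rational(32, 149) ≈ 0.21477)
Mul(Function('p')(13), Add(-13, b)) = Mul(Add(-7, 13), Add(-13, Rational(32, 149))) = Mul(6, Rational(-1905, 149)) = Rational(-11430, 149)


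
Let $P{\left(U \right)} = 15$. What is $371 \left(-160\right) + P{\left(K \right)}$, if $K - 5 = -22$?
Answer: $-59345$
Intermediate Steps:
$K = -17$ ($K = 5 - 22 = -17$)
$371 \left(-160\right) + P{\left(K \right)} = 371 \left(-160\right) + 15 = -59360 + 15 = -59345$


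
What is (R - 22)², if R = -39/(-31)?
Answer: 413449/961 ≈ 430.23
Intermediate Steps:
R = 39/31 (R = -39*(-1/31) = 39/31 ≈ 1.2581)
(R - 22)² = (39/31 - 22)² = (-643/31)² = 413449/961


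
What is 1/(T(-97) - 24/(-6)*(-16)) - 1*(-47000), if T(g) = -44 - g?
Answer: 516999/11 ≈ 47000.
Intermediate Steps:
1/(T(-97) - 24/(-6)*(-16)) - 1*(-47000) = 1/((-44 - 1*(-97)) - 24/(-6)*(-16)) - 1*(-47000) = 1/((-44 + 97) - 24*(-⅙)*(-16)) + 47000 = 1/(53 + 4*(-16)) + 47000 = 1/(53 - 64) + 47000 = 1/(-11) + 47000 = -1/11 + 47000 = 516999/11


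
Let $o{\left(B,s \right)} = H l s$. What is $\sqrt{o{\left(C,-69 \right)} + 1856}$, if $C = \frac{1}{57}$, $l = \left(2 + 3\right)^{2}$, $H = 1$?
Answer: $\sqrt{131} \approx 11.446$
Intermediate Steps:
$l = 25$ ($l = 5^{2} = 25$)
$C = \frac{1}{57} \approx 0.017544$
$o{\left(B,s \right)} = 25 s$ ($o{\left(B,s \right)} = 1 \cdot 25 s = 25 s$)
$\sqrt{o{\left(C,-69 \right)} + 1856} = \sqrt{25 \left(-69\right) + 1856} = \sqrt{-1725 + 1856} = \sqrt{131}$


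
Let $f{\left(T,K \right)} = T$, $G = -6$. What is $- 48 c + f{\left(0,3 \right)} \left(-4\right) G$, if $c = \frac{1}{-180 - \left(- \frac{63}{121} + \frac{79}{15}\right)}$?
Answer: $\frac{43560}{167657} \approx 0.25982$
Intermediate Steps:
$c = - \frac{1815}{335314}$ ($c = \frac{1}{-180 - \frac{8614}{1815}} = \frac{1}{- \frac{335314}{1815}} = - \frac{1815}{335314} \approx -0.0054128$)
$- 48 c + f{\left(0,3 \right)} \left(-4\right) G = \left(-48\right) \left(- \frac{1815}{335314}\right) + 0 \left(-4\right) \left(-6\right) = \frac{43560}{167657} + 0 \left(-6\right) = \frac{43560}{167657} + 0 = \frac{43560}{167657}$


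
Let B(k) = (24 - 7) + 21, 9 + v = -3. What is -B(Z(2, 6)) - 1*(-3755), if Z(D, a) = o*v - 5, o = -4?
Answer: 3717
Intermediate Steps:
v = -12 (v = -9 - 3 = -12)
Z(D, a) = 43 (Z(D, a) = -4*(-12) - 5 = 48 - 5 = 43)
B(k) = 38 (B(k) = 17 + 21 = 38)
-B(Z(2, 6)) - 1*(-3755) = -1*38 - 1*(-3755) = -38 + 3755 = 3717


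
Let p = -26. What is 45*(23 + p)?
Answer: -135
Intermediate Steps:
45*(23 + p) = 45*(23 - 26) = 45*(-3) = -135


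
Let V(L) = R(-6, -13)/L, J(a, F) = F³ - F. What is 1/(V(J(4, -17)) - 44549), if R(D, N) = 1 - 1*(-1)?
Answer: -2448/109055953 ≈ -2.2447e-5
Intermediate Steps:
R(D, N) = 2 (R(D, N) = 1 + 1 = 2)
V(L) = 2/L
1/(V(J(4, -17)) - 44549) = 1/(2/((-17)³ - 1*(-17)) - 44549) = 1/(2/(-4913 + 17) - 44549) = 1/(2/(-4896) - 44549) = 1/(2*(-1/4896) - 44549) = 1/(-1/2448 - 44549) = 1/(-109055953/2448) = -2448/109055953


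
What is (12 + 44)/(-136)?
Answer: -7/17 ≈ -0.41176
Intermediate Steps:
(12 + 44)/(-136) = -1/136*56 = -7/17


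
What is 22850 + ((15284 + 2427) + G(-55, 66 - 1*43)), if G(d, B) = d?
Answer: 40506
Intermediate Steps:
22850 + ((15284 + 2427) + G(-55, 66 - 1*43)) = 22850 + ((15284 + 2427) - 55) = 22850 + (17711 - 55) = 22850 + 17656 = 40506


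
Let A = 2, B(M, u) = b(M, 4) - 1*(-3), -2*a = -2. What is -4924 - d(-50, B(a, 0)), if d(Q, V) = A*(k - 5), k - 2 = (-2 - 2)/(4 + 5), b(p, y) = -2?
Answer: -44254/9 ≈ -4917.1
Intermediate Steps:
a = 1 (a = -1/2*(-2) = 1)
B(M, u) = 1 (B(M, u) = -2 - 1*(-3) = -2 + 3 = 1)
k = 14/9 (k = 2 + (-2 - 2)/(4 + 5) = 2 - 4/9 = 14/9 ≈ 1.5556)
d(Q, V) = -62/9 (d(Q, V) = 2*(14/9 - 5) = 2*(-31/9) = -62/9)
-4924 - d(-50, B(a, 0)) = -4924 - 1*(-62/9) = -4924 + 62/9 = -44254/9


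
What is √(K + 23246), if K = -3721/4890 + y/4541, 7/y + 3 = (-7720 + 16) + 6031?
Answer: √2012253932933915176384485/9304100310 ≈ 152.46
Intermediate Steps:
y = -7/1676 (y = 7/(-3 + ((-7720 + 16) + 6031)) = 7/(-3 + (-7704 + 6031)) = 7/(-3 - 1673) = 7/(-1676) = 7*(-1/1676) = -7/1676 ≈ -0.0041766)
K = -14159754233/18608200620 (K = -3721/4890 - 7/1676/4541 = -3721*1/4890 - 7/1676*1/4541 = -3721/4890 - 7/7610716 = -14159754233/18608200620 ≈ -0.76094)
√(K + 23246) = √(-14159754233/18608200620 + 23246) = √(432552071858287/18608200620) = √2012253932933915176384485/9304100310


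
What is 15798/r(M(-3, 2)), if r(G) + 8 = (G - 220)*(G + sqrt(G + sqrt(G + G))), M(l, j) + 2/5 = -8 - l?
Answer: 394950/(30229 - 1127*sqrt(15)*sqrt(-9 + I*sqrt(30))) ≈ 11.806 + 6.0997*I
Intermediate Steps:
M(l, j) = -42/5 - l (M(l, j) = -2/5 + (-8 - l) = -42/5 - l)
r(G) = -8 + (-220 + G)*(G + sqrt(G + sqrt(2)*sqrt(G))) (r(G) = -8 + (G - 220)*(G + sqrt(G + sqrt(G + G))) = -8 + (-220 + G)*(G + sqrt(G + sqrt(2*G))) = -8 + (-220 + G)*(G + sqrt(G + sqrt(2)*sqrt(G))))
15798/r(M(-3, 2)) = 15798/(-8 + (-42/5 - 1*(-3))**2 - 220*(-42/5 - 1*(-3)) - 220*sqrt((-42/5 - 1*(-3)) + sqrt(2)*sqrt(-42/5 - 1*(-3))) + (-42/5 - 1*(-3))*sqrt((-42/5 - 1*(-3)) + sqrt(2)*sqrt(-42/5 - 1*(-3)))) = 15798/(-8 + (-42/5 + 3)**2 - 220*(-42/5 + 3) - 220*sqrt((-42/5 + 3) + sqrt(2)*sqrt(-42/5 + 3)) + (-42/5 + 3)*sqrt((-42/5 + 3) + sqrt(2)*sqrt(-42/5 + 3))) = 15798/(-8 + (-27/5)**2 - 220*(-27/5) - 220*sqrt(-27/5 + sqrt(2)*sqrt(-27/5)) - 27*sqrt(-27/5 + sqrt(2)*sqrt(-27/5))/5) = 15798/(-8 + 729/25 + 1188 - 220*sqrt(-27/5 + sqrt(2)*(3*I*sqrt(15)/5)) - 27*sqrt(-27/5 + sqrt(2)*(3*I*sqrt(15)/5))/5) = 15798/(-8 + 729/25 + 1188 - 220*sqrt(-27/5 + 3*I*sqrt(30)/5) - 27*sqrt(-27/5 + 3*I*sqrt(30)/5)/5) = 15798/(30229/25 - 1127*sqrt(-27/5 + 3*I*sqrt(30)/5)/5)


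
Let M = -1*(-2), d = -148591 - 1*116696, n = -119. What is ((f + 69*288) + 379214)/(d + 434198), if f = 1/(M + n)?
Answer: 46693061/19762587 ≈ 2.3627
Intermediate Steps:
d = -265287 (d = -148591 - 116696 = -265287)
M = 2
f = -1/117 (f = 1/(2 - 119) = 1/(-117) = -1/117 ≈ -0.0085470)
((f + 69*288) + 379214)/(d + 434198) = ((-1/117 + 69*288) + 379214)/(-265287 + 434198) = ((-1/117 + 19872) + 379214)/168911 = (2325023/117 + 379214)*(1/168911) = (46693061/117)*(1/168911) = 46693061/19762587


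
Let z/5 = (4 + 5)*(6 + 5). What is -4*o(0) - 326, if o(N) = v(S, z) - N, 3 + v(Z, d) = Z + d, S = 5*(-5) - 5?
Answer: -2174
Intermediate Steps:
S = -30 (S = -25 - 5 = -30)
z = 495 (z = 5*((4 + 5)*(6 + 5)) = 5*(9*11) = 5*99 = 495)
v(Z, d) = -3 + Z + d (v(Z, d) = -3 + (Z + d) = -3 + Z + d)
o(N) = 462 - N (o(N) = (-3 - 30 + 495) - N = 462 - N)
-4*o(0) - 326 = -4*(462 - 1*0) - 326 = -4*(462 + 0) - 326 = -4*462 - 326 = -1848 - 326 = -2174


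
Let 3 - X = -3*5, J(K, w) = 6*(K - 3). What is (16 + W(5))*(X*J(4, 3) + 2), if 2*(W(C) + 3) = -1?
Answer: 1375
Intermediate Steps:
J(K, w) = -18 + 6*K (J(K, w) = 6*(-3 + K) = -18 + 6*K)
W(C) = -7/2 (W(C) = -3 + (1/2)*(-1) = -3 - 1/2 = -7/2)
X = 18 (X = 3 - (-3)*5 = 3 - 1*(-15) = 3 + 15 = 18)
(16 + W(5))*(X*J(4, 3) + 2) = (16 - 7/2)*(18*(-18 + 6*4) + 2) = 25*(18*(-18 + 24) + 2)/2 = 25*(18*6 + 2)/2 = 25*(108 + 2)/2 = (25/2)*110 = 1375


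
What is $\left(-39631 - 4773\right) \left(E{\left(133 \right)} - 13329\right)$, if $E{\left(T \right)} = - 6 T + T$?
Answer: $621389576$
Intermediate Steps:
$E{\left(T \right)} = - 5 T$
$\left(-39631 - 4773\right) \left(E{\left(133 \right)} - 13329\right) = \left(-39631 - 4773\right) \left(\left(-5\right) 133 - 13329\right) = - 44404 \left(-665 - 13329\right) = \left(-44404\right) \left(-13994\right) = 621389576$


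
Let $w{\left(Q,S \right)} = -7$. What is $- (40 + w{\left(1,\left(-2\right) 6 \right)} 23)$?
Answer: $121$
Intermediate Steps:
$- (40 + w{\left(1,\left(-2\right) 6 \right)} 23) = - (40 - 161) = \left(-1\right) \left(-121\right) = 121$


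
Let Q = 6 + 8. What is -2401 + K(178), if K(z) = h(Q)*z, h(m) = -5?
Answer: -3291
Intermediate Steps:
Q = 14
K(z) = -5*z
-2401 + K(178) = -2401 - 5*178 = -2401 - 890 = -3291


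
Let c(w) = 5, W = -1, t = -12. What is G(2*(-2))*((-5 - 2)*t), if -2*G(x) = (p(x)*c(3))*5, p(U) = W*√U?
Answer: 2100*I ≈ 2100.0*I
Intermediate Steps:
p(U) = -√U
G(x) = 25*√x/2 (G(x) = --√x*5*5/2 = -(-5*√x)*5/2 = -(-25)*√x/2 = 25*√x/2)
G(2*(-2))*((-5 - 2)*t) = (25*√(2*(-2))/2)*((-5 - 2)*(-12)) = (25*√(-4)/2)*(-7*(-12)) = (25*(2*I)/2)*84 = (25*I)*84 = 2100*I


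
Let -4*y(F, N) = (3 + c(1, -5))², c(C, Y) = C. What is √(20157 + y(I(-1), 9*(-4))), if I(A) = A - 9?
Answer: √20153 ≈ 141.96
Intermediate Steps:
I(A) = -9 + A
y(F, N) = -4 (y(F, N) = -(3 + 1)²/4 = -¼*4² = -¼*16 = -4)
√(20157 + y(I(-1), 9*(-4))) = √(20157 - 4) = √20153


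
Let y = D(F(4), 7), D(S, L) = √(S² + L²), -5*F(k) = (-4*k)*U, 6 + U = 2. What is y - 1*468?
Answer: -468 + √5321/5 ≈ -453.41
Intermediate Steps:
U = -4 (U = -6 + 2 = -4)
F(k) = -16*k/5 (F(k) = -(-4*k)*(-4)/5 = -16*k/5)
D(S, L) = √(L² + S²)
y = √5321/5 (y = √(7² + (-16/5*4)²) = √(49 + (-64/5)²) = √(49 + 4096/25) = √(5321/25) = √5321/5 ≈ 14.589)
y - 1*468 = √5321/5 - 1*468 = √5321/5 - 468 = -468 + √5321/5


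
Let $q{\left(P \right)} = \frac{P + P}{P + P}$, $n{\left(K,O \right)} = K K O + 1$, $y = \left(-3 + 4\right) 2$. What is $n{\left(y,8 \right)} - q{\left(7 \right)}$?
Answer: $32$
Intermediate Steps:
$y = 2$ ($y = 1 \cdot 2 = 2$)
$n{\left(K,O \right)} = 1 + O K^{2}$ ($n{\left(K,O \right)} = K^{2} O + 1 = O K^{2} + 1 = 1 + O K^{2}$)
$q{\left(P \right)} = 1$ ($q{\left(P \right)} = \frac{2 P}{2 P} = 2 P \frac{1}{2 P} = 1$)
$n{\left(y,8 \right)} - q{\left(7 \right)} = \left(1 + 8 \cdot 2^{2}\right) - 1 = \left(1 + 8 \cdot 4\right) - 1 = \left(1 + 32\right) - 1 = 33 - 1 = 32$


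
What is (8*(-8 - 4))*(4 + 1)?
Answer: -480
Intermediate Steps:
(8*(-8 - 4))*(4 + 1) = (8*(-12))*5 = -96*5 = -480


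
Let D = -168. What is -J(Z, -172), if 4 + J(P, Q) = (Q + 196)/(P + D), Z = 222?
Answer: 32/9 ≈ 3.5556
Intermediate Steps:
J(P, Q) = -4 + (196 + Q)/(-168 + P) (J(P, Q) = -4 + (Q + 196)/(P - 168) = -4 + (196 + Q)/(-168 + P))
-J(Z, -172) = -(868 - 172 - 4*222)/(-168 + 222) = -(868 - 172 - 888)/54 = -(-192)/54 = -1*(-32/9) = 32/9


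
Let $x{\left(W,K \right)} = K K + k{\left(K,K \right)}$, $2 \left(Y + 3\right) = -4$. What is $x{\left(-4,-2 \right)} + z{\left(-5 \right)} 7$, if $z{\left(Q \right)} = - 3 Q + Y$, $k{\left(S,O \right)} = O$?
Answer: $72$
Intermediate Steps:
$Y = -5$ ($Y = -3 + \frac{1}{2} \left(-4\right) = -3 - 2 = -5$)
$x{\left(W,K \right)} = K + K^{2}$ ($x{\left(W,K \right)} = K K + K = K^{2} + K = K + K^{2}$)
$z{\left(Q \right)} = -5 - 3 Q$ ($z{\left(Q \right)} = - 3 Q - 5 = -5 - 3 Q$)
$x{\left(-4,-2 \right)} + z{\left(-5 \right)} 7 = - 2 \left(1 - 2\right) + \left(-5 - -15\right) 7 = \left(-2\right) \left(-1\right) + \left(-5 + 15\right) 7 = 2 + 10 \cdot 7 = 2 + 70 = 72$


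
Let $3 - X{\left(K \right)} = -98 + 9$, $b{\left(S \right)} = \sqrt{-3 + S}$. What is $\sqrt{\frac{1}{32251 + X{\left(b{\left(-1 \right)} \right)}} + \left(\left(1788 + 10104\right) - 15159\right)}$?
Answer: $\frac{14 i \sqrt{17436273015}}{32343} \approx 57.158 i$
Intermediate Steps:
$X{\left(K \right)} = 92$ ($X{\left(K \right)} = 3 - \left(-98 + 9\right) = 3 - -89 = 3 + 89 = 92$)
$\sqrt{\frac{1}{32251 + X{\left(b{\left(-1 \right)} \right)}} + \left(\left(1788 + 10104\right) - 15159\right)} = \sqrt{\frac{1}{32251 + 92} + \left(\left(1788 + 10104\right) - 15159\right)} = \sqrt{\frac{1}{32343} + \left(11892 - 15159\right)} = \sqrt{\frac{1}{32343} - 3267} = \sqrt{- \frac{105664580}{32343}} = \frac{14 i \sqrt{17436273015}}{32343}$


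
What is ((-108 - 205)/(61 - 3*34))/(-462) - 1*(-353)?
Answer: 6686213/18942 ≈ 352.98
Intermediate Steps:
((-108 - 205)/(61 - 3*34))/(-462) - 1*(-353) = -313/(61 - 102)*(-1/462) + 353 = -313/(-41)*(-1/462) + 353 = -313*(-1/41)*(-1/462) + 353 = (313/41)*(-1/462) + 353 = -313/18942 + 353 = 6686213/18942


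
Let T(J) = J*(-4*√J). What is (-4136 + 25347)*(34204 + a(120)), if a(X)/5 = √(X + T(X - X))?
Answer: 725501044 + 212110*√30 ≈ 7.2666e+8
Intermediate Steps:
T(J) = -4*J^(3/2)
a(X) = 5*√X (a(X) = 5*√(X - 4*(X - X)^(3/2)) = 5*√(X - 4*0^(3/2)) = 5*√(X - 4*0) = 5*√(X + 0) = 5*√X)
(-4136 + 25347)*(34204 + a(120)) = (-4136 + 25347)*(34204 + 5*√120) = 21211*(34204 + 5*(2*√30)) = 21211*(34204 + 10*√30) = 725501044 + 212110*√30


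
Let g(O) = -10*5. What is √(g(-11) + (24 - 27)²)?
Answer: I*√41 ≈ 6.4031*I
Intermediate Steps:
g(O) = -50
√(g(-11) + (24 - 27)²) = √(-50 + (24 - 27)²) = √(-50 + (-3)²) = √(-50 + 9) = √(-41) = I*√41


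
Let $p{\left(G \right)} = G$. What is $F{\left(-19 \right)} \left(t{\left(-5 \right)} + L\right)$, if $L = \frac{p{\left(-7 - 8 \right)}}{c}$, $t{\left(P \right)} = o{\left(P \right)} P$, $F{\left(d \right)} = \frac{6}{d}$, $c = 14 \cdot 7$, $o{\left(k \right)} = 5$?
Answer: $\frac{7395}{931} \approx 7.9431$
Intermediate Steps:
$c = 98$
$t{\left(P \right)} = 5 P$
$L = - \frac{15}{98}$ ($L = \frac{-7 - 8}{98} = \left(-7 - 8\right) \frac{1}{98} = \left(-15\right) \frac{1}{98} = - \frac{15}{98} \approx -0.15306$)
$F{\left(-19 \right)} \left(t{\left(-5 \right)} + L\right) = \frac{6}{-19} \left(5 \left(-5\right) - \frac{15}{98}\right) = 6 \left(- \frac{1}{19}\right) \left(-25 - \frac{15}{98}\right) = \left(- \frac{6}{19}\right) \left(- \frac{2465}{98}\right) = \frac{7395}{931}$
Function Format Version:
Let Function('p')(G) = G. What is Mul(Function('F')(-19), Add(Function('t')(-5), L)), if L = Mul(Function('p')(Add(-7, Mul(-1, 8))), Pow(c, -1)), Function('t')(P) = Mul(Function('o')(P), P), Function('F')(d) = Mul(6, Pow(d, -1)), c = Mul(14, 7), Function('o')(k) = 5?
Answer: Rational(7395, 931) ≈ 7.9431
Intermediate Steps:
c = 98
Function('t')(P) = Mul(5, P)
L = Rational(-15, 98) (L = Mul(Add(-7, Mul(-1, 8)), Pow(98, -1)) = Mul(Add(-7, -8), Rational(1, 98)) = Mul(-15, Rational(1, 98)) = Rational(-15, 98) ≈ -0.15306)
Mul(Function('F')(-19), Add(Function('t')(-5), L)) = Mul(Mul(6, Pow(-19, -1)), Add(Mul(5, -5), Rational(-15, 98))) = Mul(Mul(6, Rational(-1, 19)), Add(-25, Rational(-15, 98))) = Mul(Rational(-6, 19), Rational(-2465, 98)) = Rational(7395, 931)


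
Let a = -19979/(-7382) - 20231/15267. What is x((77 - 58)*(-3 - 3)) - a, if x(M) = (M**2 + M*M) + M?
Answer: 2916320648581/112700994 ≈ 25877.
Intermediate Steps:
a = 155674151/112700994 (a = -19979*(-1/7382) - 20231*1/15267 = 19979/7382 - 20231/15267 = 155674151/112700994 ≈ 1.3813)
x(M) = M + 2*M**2 (x(M) = (M**2 + M**2) + M = 2*M**2 + M = M + 2*M**2)
x((77 - 58)*(-3 - 3)) - a = ((77 - 58)*(-3 - 3))*(1 + 2*((77 - 58)*(-3 - 3))) - 1*155674151/112700994 = (19*(-6))*(1 + 2*(19*(-6))) - 155674151/112700994 = -114*(1 + 2*(-114)) - 155674151/112700994 = -114*(1 - 228) - 155674151/112700994 = -114*(-227) - 155674151/112700994 = 25878 - 155674151/112700994 = 2916320648581/112700994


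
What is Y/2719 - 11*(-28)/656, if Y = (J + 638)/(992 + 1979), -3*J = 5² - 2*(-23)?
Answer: 1866354671/3974449308 ≈ 0.46959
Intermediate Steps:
J = -71/3 (J = -(5² - 2*(-23))/3 = -(25 + 46)/3 = -⅓*71 = -71/3 ≈ -23.667)
Y = 1843/8913 (Y = (-71/3 + 638)/(992 + 1979) = (1843/3)/2971 = (1843/3)*(1/2971) = 1843/8913 ≈ 0.20678)
Y/2719 - 11*(-28)/656 = (1843/8913)/2719 - 11*(-28)/656 = (1843/8913)*(1/2719) + 308*(1/656) = 1843/24234447 + 77/164 = 1866354671/3974449308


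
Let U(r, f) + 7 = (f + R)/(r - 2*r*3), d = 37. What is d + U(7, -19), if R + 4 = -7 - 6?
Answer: 1086/35 ≈ 31.029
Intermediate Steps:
R = -17 (R = -4 + (-7 - 6) = -4 - 13 = -17)
U(r, f) = -7 - (-17 + f)/(5*r) (U(r, f) = -7 + (f - 17)/(r - 2*r*3) = -7 + (-17 + f)/(r - 6*r) = -7 + (-17 + f)/((-5*r)) = -7 + (-17 + f)*(-1/(5*r)) = -7 - (-17 + f)/(5*r))
d + U(7, -19) = 37 + (1/5)*(17 - 1*(-19) - 35*7)/7 = 37 + (1/5)*(1/7)*(17 + 19 - 245) = 37 + (1/5)*(1/7)*(-209) = 37 - 209/35 = 1086/35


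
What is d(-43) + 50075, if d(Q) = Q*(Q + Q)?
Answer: 53773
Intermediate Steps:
d(Q) = 2*Q**2 (d(Q) = Q*(2*Q) = 2*Q**2)
d(-43) + 50075 = 2*(-43)**2 + 50075 = 2*1849 + 50075 = 3698 + 50075 = 53773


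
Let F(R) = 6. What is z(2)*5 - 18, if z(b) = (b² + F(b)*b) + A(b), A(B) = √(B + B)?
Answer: 72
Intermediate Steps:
A(B) = √2*√B (A(B) = √(2*B) = √2*√B)
z(b) = b² + 6*b + √2*√b (z(b) = (b² + 6*b) + √2*√b = b² + 6*b + √2*√b)
z(2)*5 - 18 = (2² + 6*2 + √2*√2)*5 - 18 = (4 + 12 + 2)*5 - 18 = 18*5 - 18 = 90 - 18 = 72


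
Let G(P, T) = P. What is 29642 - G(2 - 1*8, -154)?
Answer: 29648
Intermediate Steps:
29642 - G(2 - 1*8, -154) = 29642 - (2 - 1*8) = 29642 - (2 - 8) = 29642 - 1*(-6) = 29642 + 6 = 29648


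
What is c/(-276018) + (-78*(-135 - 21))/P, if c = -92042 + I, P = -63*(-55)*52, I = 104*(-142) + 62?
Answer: 24137224/53133465 ≈ 0.45428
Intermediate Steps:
I = -14706 (I = -14768 + 62 = -14706)
P = 180180 (P = 3465*52 = 180180)
c = -106748 (c = -92042 - 14706 = -106748)
c/(-276018) + (-78*(-135 - 21))/P = -106748/(-276018) - 78*(-135 - 21)/180180 = -106748*(-1/276018) - 78*(-156)*(1/180180) = 53374/138009 + 12168*(1/180180) = 53374/138009 + 26/385 = 24137224/53133465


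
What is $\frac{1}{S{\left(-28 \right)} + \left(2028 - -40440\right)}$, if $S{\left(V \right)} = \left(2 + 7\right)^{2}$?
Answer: $\frac{1}{42549} \approx 2.3502 \cdot 10^{-5}$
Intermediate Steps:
$S{\left(V \right)} = 81$ ($S{\left(V \right)} = 9^{2} = 81$)
$\frac{1}{S{\left(-28 \right)} + \left(2028 - -40440\right)} = \frac{1}{81 + \left(2028 - -40440\right)} = \frac{1}{81 + \left(2028 + 40440\right)} = \frac{1}{81 + 42468} = \frac{1}{42549}$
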